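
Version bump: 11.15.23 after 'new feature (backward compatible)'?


Current: 11.15.23
Change category: 'new feature (backward compatible)' → minor bump
SemVer rule: minor bump → increment MINOR, reset PATCH to 0 (MAJOR unchanged)
New: 11.16.0

11.16.0


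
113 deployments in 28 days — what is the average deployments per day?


Formula: deployments per day = releases / days
= 113 / 28
= 4.036 deploys/day
(equivalently, 28.25 deploys/week)

4.036 deploys/day


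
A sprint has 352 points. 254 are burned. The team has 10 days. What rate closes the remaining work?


Formula: Required rate = Remaining points / Days left
Remaining = 352 - 254 = 98 points
Required rate = 98 / 10 = 9.8 points/day

9.8 points/day


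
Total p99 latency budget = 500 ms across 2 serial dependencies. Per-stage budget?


Formula: per_stage = total_budget / stages
per_stage = 500 / 2
per_stage = 250.0 ms

250.0 ms


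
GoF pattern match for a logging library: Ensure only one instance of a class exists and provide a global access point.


This matches the Singleton pattern

Singleton


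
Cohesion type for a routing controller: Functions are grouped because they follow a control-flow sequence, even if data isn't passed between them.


Reasoning: Grouped by order of execution within a routine, not by data flow
Type: Procedural cohesion

Procedural cohesion


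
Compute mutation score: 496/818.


Mutation score = killed / total * 100
Mutation score = 496 / 818 * 100
Mutation score = 60.64%

60.64%


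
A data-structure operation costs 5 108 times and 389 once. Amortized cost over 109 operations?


Formula: Amortized cost = Total cost / Operations
Total cost = (108 * 5) + (1 * 389)
Total cost = 540 + 389 = 929
Amortized = 929 / 109 = 8.5229

8.5229


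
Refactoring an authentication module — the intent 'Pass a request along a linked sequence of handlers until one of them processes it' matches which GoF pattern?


This matches the Chain of Responsibility pattern

Chain of Responsibility


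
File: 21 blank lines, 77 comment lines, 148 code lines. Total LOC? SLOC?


Total LOC = blank + comment + code
Total LOC = 21 + 77 + 148 = 246
SLOC (source only) = code = 148

Total LOC: 246, SLOC: 148


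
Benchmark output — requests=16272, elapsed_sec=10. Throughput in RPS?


Formula: throughput = requests / seconds
throughput = 16272 / 10
throughput = 1627.2 requests/second

1627.2 requests/second


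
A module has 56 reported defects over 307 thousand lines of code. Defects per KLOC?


Defect density = defects / KLOC
Defect density = 56 / 307
Defect density = 0.182 defects/KLOC

0.182 defects/KLOC


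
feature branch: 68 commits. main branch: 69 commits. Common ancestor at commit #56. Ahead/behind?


Common ancestor: commit #56
feature commits after divergence: 68 - 56 = 12
main commits after divergence: 69 - 56 = 13
feature is 12 commits ahead of main
main is 13 commits ahead of feature

feature ahead: 12, main ahead: 13


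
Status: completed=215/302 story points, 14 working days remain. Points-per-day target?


Formula: Required rate = Remaining points / Days left
Remaining = 302 - 215 = 87 points
Required rate = 87 / 14 = 6.21 points/day

6.21 points/day


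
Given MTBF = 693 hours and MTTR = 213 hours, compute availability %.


Availability = MTBF / (MTBF + MTTR)
Availability = 693 / (693 + 213)
Availability = 693 / 906
Availability = 76.4901%

76.4901%


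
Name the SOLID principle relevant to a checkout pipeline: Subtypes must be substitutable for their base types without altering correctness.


This describes the Liskov Substitution Principle (LSP)

Liskov Substitution Principle (LSP)


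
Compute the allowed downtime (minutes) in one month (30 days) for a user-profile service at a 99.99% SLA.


Formula: allowed downtime = period * (100 - SLA) / 100
Period (month (30 days)) = 43200 minutes
Unavailability fraction = (100 - 99.99) / 100
Allowed downtime = 43200 * (100 - 99.99) / 100
Allowed downtime = 4.32 minutes

4.32 minutes


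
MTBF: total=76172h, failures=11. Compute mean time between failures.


Formula: MTBF = Total operating time / Number of failures
MTBF = 76172 / 11
MTBF = 6924.73 hours

6924.73 hours


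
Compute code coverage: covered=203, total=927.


Coverage = covered / total * 100
Coverage = 203 / 927 * 100
Coverage = 21.9%

21.9%


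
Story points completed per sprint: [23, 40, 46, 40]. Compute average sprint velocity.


Formula: Avg velocity = Total points / Number of sprints
Points: [23, 40, 46, 40]
Sum = 23 + 40 + 46 + 40 = 149
Avg velocity = 149 / 4 = 37.25 points/sprint

37.25 points/sprint


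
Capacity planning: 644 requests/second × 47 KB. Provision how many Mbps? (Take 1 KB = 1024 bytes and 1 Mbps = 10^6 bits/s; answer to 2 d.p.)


Formula: Mbps = payload_bytes * RPS * 8 / 1e6
Payload per request = 47 KB = 47 * 1024 = 48128 bytes
Total bytes/sec = 48128 * 644 = 30994432
Total bits/sec = 30994432 * 8 = 247955456
Mbps = 247955456 / 1e6 = 247.96

247.96 Mbps


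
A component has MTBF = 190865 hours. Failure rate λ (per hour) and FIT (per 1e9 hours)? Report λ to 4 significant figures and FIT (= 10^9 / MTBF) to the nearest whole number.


Formula: λ = 1 / MTBF; FIT = λ × 1e9 = 1e9 / MTBF
λ = 1 / 190865 ≈ 5.239e-06 failures/hour
FIT = 1e9 / 190865 ≈ 5239 failures per 1e9 hours (nearest whole number)

λ = 5.239e-06 /h, FIT = 5239


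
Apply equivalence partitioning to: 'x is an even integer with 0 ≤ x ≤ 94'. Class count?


Constraint: even integers in [0, 94]
Class 1: x < 0 — out-of-range invalid
Class 2: x in [0,94] but odd — wrong type invalid
Class 3: x in [0,94] and even — valid
Class 4: x > 94 — out-of-range invalid
Total equivalence classes: 4

4 equivalence classes


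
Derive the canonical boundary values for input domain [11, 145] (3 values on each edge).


Range: [11, 145]
Boundaries: just below min, min, min+1, max-1, max, just above max
Values: [10, 11, 12, 144, 145, 146]

[10, 11, 12, 144, 145, 146]


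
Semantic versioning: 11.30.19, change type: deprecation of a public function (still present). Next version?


Current: 11.30.19
Change category: 'deprecation of a public function (still present)' → minor bump
SemVer rule: minor bump → increment MINOR, reset PATCH to 0 (MAJOR unchanged)
New: 11.31.0

11.31.0


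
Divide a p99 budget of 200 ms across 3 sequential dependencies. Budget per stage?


Formula: per_stage = total_budget / stages
per_stage = 200 / 3
per_stage = 66.67 ms

66.67 ms


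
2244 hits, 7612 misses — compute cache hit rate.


Formula: hit rate = hits / (hits + misses) * 100
hit rate = 2244 / (2244 + 7612) * 100
hit rate = 2244 / 9856 * 100
hit rate = 22.77%

22.77%


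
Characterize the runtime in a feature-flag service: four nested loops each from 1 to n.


Reasoning: four levels of nesting
Complexity: O(n^4)

O(n^4)


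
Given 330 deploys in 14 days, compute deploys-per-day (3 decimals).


Formula: deployments per day = releases / days
= 330 / 14
= 23.571 deploys/day
(equivalently, 165.0 deploys/week)

23.571 deploys/day


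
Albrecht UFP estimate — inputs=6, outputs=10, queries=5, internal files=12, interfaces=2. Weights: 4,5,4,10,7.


UFP = EI*4 + EO*5 + EQ*4 + ILF*10 + EIF*7
UFP = 6*4 + 10*5 + 5*4 + 12*10 + 2*7
UFP = 24 + 50 + 20 + 120 + 14
UFP = 228

228


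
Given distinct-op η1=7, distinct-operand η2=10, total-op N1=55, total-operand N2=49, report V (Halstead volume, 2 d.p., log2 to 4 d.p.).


Formula: V = N * log2(η), where N = N1 + N2 and η = η1 + η2
η = 7 + 10 = 17
N = 55 + 49 = 104
log2(17) ≈ 4.0875
V = 104 * 4.0875 = 425.10

425.10


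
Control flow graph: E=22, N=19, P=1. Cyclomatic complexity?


Formula: V(G) = E - N + 2P
V(G) = 22 - 19 + 2*1
V(G) = 3 + 2
V(G) = 5

5


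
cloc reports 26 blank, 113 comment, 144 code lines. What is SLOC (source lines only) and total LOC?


Total LOC = blank + comment + code
Total LOC = 26 + 113 + 144 = 283
SLOC (source only) = code = 144

Total LOC: 283, SLOC: 144


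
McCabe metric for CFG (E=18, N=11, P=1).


Formula: V(G) = E - N + 2P
V(G) = 18 - 11 + 2*1
V(G) = 7 + 2
V(G) = 9

9


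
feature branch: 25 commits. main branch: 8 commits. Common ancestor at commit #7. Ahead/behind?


Common ancestor: commit #7
feature commits after divergence: 25 - 7 = 18
main commits after divergence: 8 - 7 = 1
feature is 18 commits ahead of main
main is 1 commits ahead of feature

feature ahead: 18, main ahead: 1


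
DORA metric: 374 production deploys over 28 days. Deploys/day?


Formula: deployments per day = releases / days
= 374 / 28
= 13.357 deploys/day
(equivalently, 93.5 deploys/week)

13.357 deploys/day


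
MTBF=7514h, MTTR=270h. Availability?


Availability = MTBF / (MTBF + MTTR)
Availability = 7514 / (7514 + 270)
Availability = 7514 / 7784
Availability = 96.5313%

96.5313%


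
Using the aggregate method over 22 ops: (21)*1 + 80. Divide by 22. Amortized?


Formula: Amortized cost = Total cost / Operations
Total cost = (21 * 1) + (1 * 80)
Total cost = 21 + 80 = 101
Amortized = 101 / 22 = 4.5909

4.5909


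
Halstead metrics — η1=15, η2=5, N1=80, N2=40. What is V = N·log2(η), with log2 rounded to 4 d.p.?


Formula: V = N * log2(η), where N = N1 + N2 and η = η1 + η2
η = 15 + 5 = 20
N = 80 + 40 = 120
log2(20) ≈ 4.3219
V = 120 * 4.3219 = 518.63

518.63


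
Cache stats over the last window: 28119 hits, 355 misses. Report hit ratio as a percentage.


Formula: hit rate = hits / (hits + misses) * 100
hit rate = 28119 / (28119 + 355) * 100
hit rate = 28119 / 28474 * 100
hit rate = 98.75%

98.75%


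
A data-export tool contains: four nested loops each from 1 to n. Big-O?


Reasoning: four levels of nesting
Complexity: O(n^4)

O(n^4)


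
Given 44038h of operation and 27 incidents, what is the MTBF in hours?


Formula: MTBF = Total operating time / Number of failures
MTBF = 44038 / 27
MTBF = 1631.04 hours

1631.04 hours


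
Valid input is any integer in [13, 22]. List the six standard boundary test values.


Range: [13, 22]
Boundaries: just below min, min, min+1, max-1, max, just above max
Values: [12, 13, 14, 21, 22, 23]

[12, 13, 14, 21, 22, 23]


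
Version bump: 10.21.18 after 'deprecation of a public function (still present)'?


Current: 10.21.18
Change category: 'deprecation of a public function (still present)' → minor bump
SemVer rule: minor bump → increment MINOR, reset PATCH to 0 (MAJOR unchanged)
New: 10.22.0

10.22.0


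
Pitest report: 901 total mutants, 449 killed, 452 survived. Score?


Mutation score = killed / total * 100
Mutation score = 449 / 901 * 100
Mutation score = 49.83%

49.83%


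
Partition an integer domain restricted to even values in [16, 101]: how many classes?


Constraint: even integers in [16, 101]
Class 1: x < 16 — out-of-range invalid
Class 2: x in [16,101] but odd — wrong type invalid
Class 3: x in [16,101] and even — valid
Class 4: x > 101 — out-of-range invalid
Total equivalence classes: 4

4 equivalence classes


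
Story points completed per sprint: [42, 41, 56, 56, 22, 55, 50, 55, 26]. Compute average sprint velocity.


Formula: Avg velocity = Total points / Number of sprints
Points: [42, 41, 56, 56, 22, 55, 50, 55, 26]
Sum = 42 + 41 + 56 + 56 + 22 + 55 + 50 + 55 + 26 = 403
Avg velocity = 403 / 9 = 44.78 points/sprint

44.78 points/sprint


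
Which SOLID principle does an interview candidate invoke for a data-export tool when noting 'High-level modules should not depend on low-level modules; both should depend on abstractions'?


This describes the Dependency Inversion Principle (DIP)

Dependency Inversion Principle (DIP)


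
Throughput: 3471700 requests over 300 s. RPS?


Formula: throughput = requests / seconds
throughput = 3471700 / 300
throughput = 11572.33 requests/second

11572.33 requests/second


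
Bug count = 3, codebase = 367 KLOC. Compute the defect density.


Defect density = defects / KLOC
Defect density = 3 / 367
Defect density = 0.008 defects/KLOC

0.008 defects/KLOC


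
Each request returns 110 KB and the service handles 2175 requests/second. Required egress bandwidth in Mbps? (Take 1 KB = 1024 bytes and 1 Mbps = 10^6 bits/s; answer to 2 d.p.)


Formula: Mbps = payload_bytes * RPS * 8 / 1e6
Payload per request = 110 KB = 110 * 1024 = 112640 bytes
Total bytes/sec = 112640 * 2175 = 244992000
Total bits/sec = 244992000 * 8 = 1959936000
Mbps = 1959936000 / 1e6 = 1959.94

1959.94 Mbps


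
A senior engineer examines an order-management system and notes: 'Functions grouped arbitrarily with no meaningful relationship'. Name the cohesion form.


Reasoning: Worst: random grouping
Type: Coincidental cohesion

Coincidental cohesion


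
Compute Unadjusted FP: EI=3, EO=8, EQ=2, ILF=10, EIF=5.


UFP = EI*4 + EO*5 + EQ*4 + ILF*10 + EIF*7
UFP = 3*4 + 8*5 + 2*4 + 10*10 + 5*7
UFP = 12 + 40 + 8 + 100 + 35
UFP = 195

195


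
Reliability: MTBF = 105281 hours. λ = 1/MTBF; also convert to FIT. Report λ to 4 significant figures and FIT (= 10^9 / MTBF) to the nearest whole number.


Formula: λ = 1 / MTBF; FIT = λ × 1e9 = 1e9 / MTBF
λ = 1 / 105281 ≈ 9.498e-06 failures/hour
FIT = 1e9 / 105281 ≈ 9498 failures per 1e9 hours (nearest whole number)

λ = 9.498e-06 /h, FIT = 9498


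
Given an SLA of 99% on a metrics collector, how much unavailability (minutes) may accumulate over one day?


Formula: allowed downtime = period * (100 - SLA) / 100
Period (day) = 1440 minutes
Unavailability fraction = (100 - 99.0) / 100
Allowed downtime = 1440 * (100 - 99.0) / 100
Allowed downtime = 14.4 minutes

14.4 minutes


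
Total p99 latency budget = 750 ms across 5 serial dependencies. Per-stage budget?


Formula: per_stage = total_budget / stages
per_stage = 750 / 5
per_stage = 150.0 ms

150.0 ms


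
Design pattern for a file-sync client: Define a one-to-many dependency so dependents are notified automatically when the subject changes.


This matches the Observer pattern

Observer


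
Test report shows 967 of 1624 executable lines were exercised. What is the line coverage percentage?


Coverage = covered / total * 100
Coverage = 967 / 1624 * 100
Coverage = 59.54%

59.54%


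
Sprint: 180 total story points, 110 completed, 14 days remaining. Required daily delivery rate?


Formula: Required rate = Remaining points / Days left
Remaining = 180 - 110 = 70 points
Required rate = 70 / 14 = 5.0 points/day

5.0 points/day


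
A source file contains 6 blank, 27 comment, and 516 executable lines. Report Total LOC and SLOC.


Total LOC = blank + comment + code
Total LOC = 6 + 27 + 516 = 549
SLOC (source only) = code = 516

Total LOC: 549, SLOC: 516


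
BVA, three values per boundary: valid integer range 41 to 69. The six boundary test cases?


Range: [41, 69]
Boundaries: just below min, min, min+1, max-1, max, just above max
Values: [40, 41, 42, 68, 69, 70]

[40, 41, 42, 68, 69, 70]


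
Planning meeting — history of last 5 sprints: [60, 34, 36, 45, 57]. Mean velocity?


Formula: Avg velocity = Total points / Number of sprints
Points: [60, 34, 36, 45, 57]
Sum = 60 + 34 + 36 + 45 + 57 = 232
Avg velocity = 232 / 5 = 46.4 points/sprint

46.4 points/sprint


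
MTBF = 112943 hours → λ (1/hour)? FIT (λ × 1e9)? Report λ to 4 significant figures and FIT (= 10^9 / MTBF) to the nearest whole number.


Formula: λ = 1 / MTBF; FIT = λ × 1e9 = 1e9 / MTBF
λ = 1 / 112943 ≈ 8.854e-06 failures/hour
FIT = 1e9 / 112943 ≈ 8854 failures per 1e9 hours (nearest whole number)

λ = 8.854e-06 /h, FIT = 8854


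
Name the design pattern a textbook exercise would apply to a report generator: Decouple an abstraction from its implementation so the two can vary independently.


This matches the Bridge pattern

Bridge


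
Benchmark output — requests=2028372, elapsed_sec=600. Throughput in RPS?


Formula: throughput = requests / seconds
throughput = 2028372 / 600
throughput = 3380.62 requests/second

3380.62 requests/second


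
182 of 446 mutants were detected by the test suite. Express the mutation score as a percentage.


Mutation score = killed / total * 100
Mutation score = 182 / 446 * 100
Mutation score = 40.81%

40.81%


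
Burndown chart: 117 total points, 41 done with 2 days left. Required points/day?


Formula: Required rate = Remaining points / Days left
Remaining = 117 - 41 = 76 points
Required rate = 76 / 2 = 38.0 points/day

38.0 points/day


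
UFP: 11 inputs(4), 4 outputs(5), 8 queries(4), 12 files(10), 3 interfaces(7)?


UFP = EI*4 + EO*5 + EQ*4 + ILF*10 + EIF*7
UFP = 11*4 + 4*5 + 8*4 + 12*10 + 3*7
UFP = 44 + 20 + 32 + 120 + 21
UFP = 237

237


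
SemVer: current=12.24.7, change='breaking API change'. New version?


Current: 12.24.7
Change category: 'breaking API change' → major bump
SemVer rule: major bump → increment MAJOR, reset MINOR and PATCH to 0
New: 13.0.0

13.0.0


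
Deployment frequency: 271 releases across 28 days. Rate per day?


Formula: deployments per day = releases / days
= 271 / 28
= 9.679 deploys/day
(equivalently, 67.75 deploys/week)

9.679 deploys/day


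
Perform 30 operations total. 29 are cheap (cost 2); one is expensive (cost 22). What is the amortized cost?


Formula: Amortized cost = Total cost / Operations
Total cost = (29 * 2) + (1 * 22)
Total cost = 58 + 22 = 80
Amortized = 80 / 30 = 2.6667

2.6667


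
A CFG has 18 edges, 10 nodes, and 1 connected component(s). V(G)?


Formula: V(G) = E - N + 2P
V(G) = 18 - 10 + 2*1
V(G) = 8 + 2
V(G) = 10

10


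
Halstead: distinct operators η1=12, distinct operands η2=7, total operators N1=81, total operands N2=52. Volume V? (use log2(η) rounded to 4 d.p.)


Formula: V = N * log2(η), where N = N1 + N2 and η = η1 + η2
η = 12 + 7 = 19
N = 81 + 52 = 133
log2(19) ≈ 4.2479
V = 133 * 4.2479 = 564.97

564.97


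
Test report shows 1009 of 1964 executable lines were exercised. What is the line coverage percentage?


Coverage = covered / total * 100
Coverage = 1009 / 1964 * 100
Coverage = 51.37%

51.37%


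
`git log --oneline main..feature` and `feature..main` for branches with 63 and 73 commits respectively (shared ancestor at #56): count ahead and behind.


Common ancestor: commit #56
feature commits after divergence: 63 - 56 = 7
main commits after divergence: 73 - 56 = 17
feature is 7 commits ahead of main
main is 17 commits ahead of feature

feature ahead: 7, main ahead: 17


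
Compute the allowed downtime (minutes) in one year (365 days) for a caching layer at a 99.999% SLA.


Formula: allowed downtime = period * (100 - SLA) / 100
Period (year (365 days)) = 525600 minutes
Unavailability fraction = (100 - 99.999) / 100
Allowed downtime = 525600 * (100 - 99.999) / 100
Allowed downtime = 5.256 minutes

5.256 minutes


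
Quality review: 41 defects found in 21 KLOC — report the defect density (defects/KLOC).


Defect density = defects / KLOC
Defect density = 41 / 21
Defect density = 1.952 defects/KLOC

1.952 defects/KLOC


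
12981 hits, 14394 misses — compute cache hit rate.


Formula: hit rate = hits / (hits + misses) * 100
hit rate = 12981 / (12981 + 14394) * 100
hit rate = 12981 / 27375 * 100
hit rate = 47.42%

47.42%


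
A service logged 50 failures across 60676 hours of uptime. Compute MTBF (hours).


Formula: MTBF = Total operating time / Number of failures
MTBF = 60676 / 50
MTBF = 1213.52 hours

1213.52 hours


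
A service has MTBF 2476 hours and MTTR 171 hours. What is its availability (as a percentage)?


Availability = MTBF / (MTBF + MTTR)
Availability = 2476 / (2476 + 171)
Availability = 2476 / 2647
Availability = 93.5399%

93.5399%


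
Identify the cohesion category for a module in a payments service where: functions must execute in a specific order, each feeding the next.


Reasoning: Output of one is input to next
Type: Sequential cohesion

Sequential cohesion


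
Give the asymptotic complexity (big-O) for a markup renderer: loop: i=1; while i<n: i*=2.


Reasoning: i doubles each step so iterations are log2(n)
Complexity: O(log n)

O(log n)


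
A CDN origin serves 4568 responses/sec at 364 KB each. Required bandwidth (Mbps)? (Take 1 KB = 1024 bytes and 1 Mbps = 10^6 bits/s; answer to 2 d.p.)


Formula: Mbps = payload_bytes * RPS * 8 / 1e6
Payload per request = 364 KB = 364 * 1024 = 372736 bytes
Total bytes/sec = 372736 * 4568 = 1702658048
Total bits/sec = 1702658048 * 8 = 13621264384
Mbps = 13621264384 / 1e6 = 13621.26

13621.26 Mbps


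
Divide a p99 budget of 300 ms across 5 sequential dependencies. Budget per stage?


Formula: per_stage = total_budget / stages
per_stage = 300 / 5
per_stage = 60.0 ms

60.0 ms


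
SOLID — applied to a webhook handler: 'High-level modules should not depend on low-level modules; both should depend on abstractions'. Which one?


This describes the Dependency Inversion Principle (DIP)

Dependency Inversion Principle (DIP)


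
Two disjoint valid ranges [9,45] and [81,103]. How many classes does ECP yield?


Valid ranges: [9,45] and [81,103]
Class 1: x < 9 — invalid
Class 2: 9 ≤ x ≤ 45 — valid
Class 3: 45 < x < 81 — invalid (gap between ranges)
Class 4: 81 ≤ x ≤ 103 — valid
Class 5: x > 103 — invalid
Total equivalence classes: 5

5 equivalence classes


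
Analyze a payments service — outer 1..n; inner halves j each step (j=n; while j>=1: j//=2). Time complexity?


Reasoning: n times log n
Complexity: O(n log n)

O(n log n)


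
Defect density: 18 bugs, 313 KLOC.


Defect density = defects / KLOC
Defect density = 18 / 313
Defect density = 0.058 defects/KLOC

0.058 defects/KLOC


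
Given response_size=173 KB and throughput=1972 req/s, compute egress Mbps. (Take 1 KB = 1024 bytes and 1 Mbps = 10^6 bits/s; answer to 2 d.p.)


Formula: Mbps = payload_bytes * RPS * 8 / 1e6
Payload per request = 173 KB = 173 * 1024 = 177152 bytes
Total bytes/sec = 177152 * 1972 = 349343744
Total bits/sec = 349343744 * 8 = 2794749952
Mbps = 2794749952 / 1e6 = 2794.75

2794.75 Mbps


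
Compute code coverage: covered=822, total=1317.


Coverage = covered / total * 100
Coverage = 822 / 1317 * 100
Coverage = 62.41%

62.41%


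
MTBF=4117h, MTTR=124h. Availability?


Availability = MTBF / (MTBF + MTTR)
Availability = 4117 / (4117 + 124)
Availability = 4117 / 4241
Availability = 97.0762%

97.0762%


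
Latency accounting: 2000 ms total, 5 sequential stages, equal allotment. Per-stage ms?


Formula: per_stage = total_budget / stages
per_stage = 2000 / 5
per_stage = 400.0 ms

400.0 ms


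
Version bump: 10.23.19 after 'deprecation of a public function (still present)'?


Current: 10.23.19
Change category: 'deprecation of a public function (still present)' → minor bump
SemVer rule: minor bump → increment MINOR, reset PATCH to 0 (MAJOR unchanged)
New: 10.24.0

10.24.0


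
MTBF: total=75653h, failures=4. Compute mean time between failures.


Formula: MTBF = Total operating time / Number of failures
MTBF = 75653 / 4
MTBF = 18913.25 hours

18913.25 hours


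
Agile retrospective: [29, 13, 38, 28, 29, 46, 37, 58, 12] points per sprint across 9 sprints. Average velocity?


Formula: Avg velocity = Total points / Number of sprints
Points: [29, 13, 38, 28, 29, 46, 37, 58, 12]
Sum = 29 + 13 + 38 + 28 + 29 + 46 + 37 + 58 + 12 = 290
Avg velocity = 290 / 9 = 32.22 points/sprint

32.22 points/sprint


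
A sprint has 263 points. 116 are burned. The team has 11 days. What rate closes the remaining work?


Formula: Required rate = Remaining points / Days left
Remaining = 263 - 116 = 147 points
Required rate = 147 / 11 = 13.36 points/day

13.36 points/day


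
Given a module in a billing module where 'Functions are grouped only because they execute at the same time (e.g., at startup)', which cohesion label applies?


Reasoning: Related by timing only
Type: Temporal cohesion

Temporal cohesion


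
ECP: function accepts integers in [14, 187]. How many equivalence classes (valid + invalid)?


Valid range: [14, 187]
Class 1: x < 14 — invalid
Class 2: 14 ≤ x ≤ 187 — valid
Class 3: x > 187 — invalid
Total equivalence classes: 3

3 equivalence classes


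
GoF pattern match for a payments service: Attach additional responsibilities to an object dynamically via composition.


This matches the Decorator pattern

Decorator


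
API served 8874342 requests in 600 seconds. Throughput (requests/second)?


Formula: throughput = requests / seconds
throughput = 8874342 / 600
throughput = 14790.57 requests/second

14790.57 requests/second


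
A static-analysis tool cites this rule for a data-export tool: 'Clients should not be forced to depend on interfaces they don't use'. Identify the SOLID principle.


This describes the Interface Segregation Principle (ISP)

Interface Segregation Principle (ISP)


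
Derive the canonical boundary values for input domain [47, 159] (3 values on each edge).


Range: [47, 159]
Boundaries: just below min, min, min+1, max-1, max, just above max
Values: [46, 47, 48, 158, 159, 160]

[46, 47, 48, 158, 159, 160]


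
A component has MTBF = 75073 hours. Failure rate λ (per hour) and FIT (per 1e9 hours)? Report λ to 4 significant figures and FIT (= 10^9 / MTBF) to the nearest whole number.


Formula: λ = 1 / MTBF; FIT = λ × 1e9 = 1e9 / MTBF
λ = 1 / 75073 ≈ 1.332e-05 failures/hour
FIT = 1e9 / 75073 ≈ 13320 failures per 1e9 hours (nearest whole number)

λ = 1.332e-05 /h, FIT = 13320


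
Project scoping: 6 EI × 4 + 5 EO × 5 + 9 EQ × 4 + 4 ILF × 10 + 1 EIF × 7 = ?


UFP = EI*4 + EO*5 + EQ*4 + ILF*10 + EIF*7
UFP = 6*4 + 5*5 + 9*4 + 4*10 + 1*7
UFP = 24 + 25 + 36 + 40 + 7
UFP = 132

132


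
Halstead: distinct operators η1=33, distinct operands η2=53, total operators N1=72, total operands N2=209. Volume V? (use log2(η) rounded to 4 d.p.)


Formula: V = N * log2(η), where N = N1 + N2 and η = η1 + η2
η = 33 + 53 = 86
N = 72 + 209 = 281
log2(86) ≈ 6.4263
V = 281 * 6.4263 = 1805.79

1805.79


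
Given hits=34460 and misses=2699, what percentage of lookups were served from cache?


Formula: hit rate = hits / (hits + misses) * 100
hit rate = 34460 / (34460 + 2699) * 100
hit rate = 34460 / 37159 * 100
hit rate = 92.74%

92.74%


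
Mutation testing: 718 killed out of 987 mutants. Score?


Mutation score = killed / total * 100
Mutation score = 718 / 987 * 100
Mutation score = 72.75%

72.75%


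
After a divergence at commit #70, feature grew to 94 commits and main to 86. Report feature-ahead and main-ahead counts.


Common ancestor: commit #70
feature commits after divergence: 94 - 70 = 24
main commits after divergence: 86 - 70 = 16
feature is 24 commits ahead of main
main is 16 commits ahead of feature

feature ahead: 24, main ahead: 16


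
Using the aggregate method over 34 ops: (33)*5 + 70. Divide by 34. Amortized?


Formula: Amortized cost = Total cost / Operations
Total cost = (33 * 5) + (1 * 70)
Total cost = 165 + 70 = 235
Amortized = 235 / 34 = 6.9118

6.9118


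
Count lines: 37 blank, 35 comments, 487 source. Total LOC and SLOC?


Total LOC = blank + comment + code
Total LOC = 37 + 35 + 487 = 559
SLOC (source only) = code = 487

Total LOC: 559, SLOC: 487


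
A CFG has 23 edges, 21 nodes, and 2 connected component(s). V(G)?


Formula: V(G) = E - N + 2P
V(G) = 23 - 21 + 2*2
V(G) = 2 + 4
V(G) = 6

6


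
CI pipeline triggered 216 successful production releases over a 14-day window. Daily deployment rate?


Formula: deployments per day = releases / days
= 216 / 14
= 15.429 deploys/day
(equivalently, 108.0 deploys/week)

15.429 deploys/day


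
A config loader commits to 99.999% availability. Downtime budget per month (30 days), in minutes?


Formula: allowed downtime = period * (100 - SLA) / 100
Period (month (30 days)) = 43200 minutes
Unavailability fraction = (100 - 99.999) / 100
Allowed downtime = 43200 * (100 - 99.999) / 100
Allowed downtime = 0.432 minutes

0.432 minutes


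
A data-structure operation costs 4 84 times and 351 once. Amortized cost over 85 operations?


Formula: Amortized cost = Total cost / Operations
Total cost = (84 * 4) + (1 * 351)
Total cost = 336 + 351 = 687
Amortized = 687 / 85 = 8.0824

8.0824


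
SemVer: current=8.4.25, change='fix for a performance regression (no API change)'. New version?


Current: 8.4.25
Change category: 'fix for a performance regression (no API change)' → patch bump
SemVer rule: patch bump → increment PATCH (MAJOR and MINOR unchanged)
New: 8.4.26

8.4.26


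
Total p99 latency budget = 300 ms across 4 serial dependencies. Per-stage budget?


Formula: per_stage = total_budget / stages
per_stage = 300 / 4
per_stage = 75.0 ms

75.0 ms


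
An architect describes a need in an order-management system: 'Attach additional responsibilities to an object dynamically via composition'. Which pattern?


This matches the Decorator pattern

Decorator


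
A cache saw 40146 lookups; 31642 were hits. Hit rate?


Formula: hit rate = hits / (hits + misses) * 100
hit rate = 31642 / (31642 + 8504) * 100
hit rate = 31642 / 40146 * 100
hit rate = 78.82%

78.82%


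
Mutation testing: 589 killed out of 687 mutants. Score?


Mutation score = killed / total * 100
Mutation score = 589 / 687 * 100
Mutation score = 85.74%

85.74%


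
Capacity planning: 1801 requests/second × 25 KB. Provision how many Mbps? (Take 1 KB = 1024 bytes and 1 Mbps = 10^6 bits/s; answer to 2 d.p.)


Formula: Mbps = payload_bytes * RPS * 8 / 1e6
Payload per request = 25 KB = 25 * 1024 = 25600 bytes
Total bytes/sec = 25600 * 1801 = 46105600
Total bits/sec = 46105600 * 8 = 368844800
Mbps = 368844800 / 1e6 = 368.84

368.84 Mbps


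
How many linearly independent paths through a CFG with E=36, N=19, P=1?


Formula: V(G) = E - N + 2P
V(G) = 36 - 19 + 2*1
V(G) = 17 + 2
V(G) = 19

19


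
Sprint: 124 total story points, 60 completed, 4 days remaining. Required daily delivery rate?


Formula: Required rate = Remaining points / Days left
Remaining = 124 - 60 = 64 points
Required rate = 64 / 4 = 16.0 points/day

16.0 points/day


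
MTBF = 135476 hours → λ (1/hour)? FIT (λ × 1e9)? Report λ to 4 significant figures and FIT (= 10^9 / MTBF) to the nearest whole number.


Formula: λ = 1 / MTBF; FIT = λ × 1e9 = 1e9 / MTBF
λ = 1 / 135476 ≈ 7.381e-06 failures/hour
FIT = 1e9 / 135476 ≈ 7381 failures per 1e9 hours (nearest whole number)

λ = 7.381e-06 /h, FIT = 7381


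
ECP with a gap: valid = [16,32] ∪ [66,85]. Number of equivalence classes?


Valid ranges: [16,32] and [66,85]
Class 1: x < 16 — invalid
Class 2: 16 ≤ x ≤ 32 — valid
Class 3: 32 < x < 66 — invalid (gap between ranges)
Class 4: 66 ≤ x ≤ 85 — valid
Class 5: x > 85 — invalid
Total equivalence classes: 5

5 equivalence classes


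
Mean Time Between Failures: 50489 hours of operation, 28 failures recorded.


Formula: MTBF = Total operating time / Number of failures
MTBF = 50489 / 28
MTBF = 1803.18 hours

1803.18 hours


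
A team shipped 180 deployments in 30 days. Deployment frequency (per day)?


Formula: deployments per day = releases / days
= 180 / 30
= 6.0 deploys/day
(equivalently, 42.0 deploys/week)

6.0 deploys/day


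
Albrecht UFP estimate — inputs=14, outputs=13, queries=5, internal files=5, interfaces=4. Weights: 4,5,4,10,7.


UFP = EI*4 + EO*5 + EQ*4 + ILF*10 + EIF*7
UFP = 14*4 + 13*5 + 5*4 + 5*10 + 4*7
UFP = 56 + 65 + 20 + 50 + 28
UFP = 219

219


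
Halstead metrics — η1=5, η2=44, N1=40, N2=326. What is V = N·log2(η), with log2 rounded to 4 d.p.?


Formula: V = N * log2(η), where N = N1 + N2 and η = η1 + η2
η = 5 + 44 = 49
N = 40 + 326 = 366
log2(49) ≈ 5.6147
V = 366 * 5.6147 = 2054.98

2054.98


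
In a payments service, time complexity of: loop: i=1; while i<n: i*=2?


Reasoning: i doubles each step so iterations are log2(n)
Complexity: O(log n)

O(log n)


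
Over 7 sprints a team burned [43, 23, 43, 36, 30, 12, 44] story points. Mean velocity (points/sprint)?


Formula: Avg velocity = Total points / Number of sprints
Points: [43, 23, 43, 36, 30, 12, 44]
Sum = 43 + 23 + 43 + 36 + 30 + 12 + 44 = 231
Avg velocity = 231 / 7 = 33.0 points/sprint

33.0 points/sprint


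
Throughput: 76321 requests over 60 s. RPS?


Formula: throughput = requests / seconds
throughput = 76321 / 60
throughput = 1272.02 requests/second

1272.02 requests/second


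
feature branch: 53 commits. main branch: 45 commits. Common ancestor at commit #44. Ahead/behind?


Common ancestor: commit #44
feature commits after divergence: 53 - 44 = 9
main commits after divergence: 45 - 44 = 1
feature is 9 commits ahead of main
main is 1 commits ahead of feature

feature ahead: 9, main ahead: 1


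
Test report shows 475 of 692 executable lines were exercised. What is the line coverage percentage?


Coverage = covered / total * 100
Coverage = 475 / 692 * 100
Coverage = 68.64%

68.64%


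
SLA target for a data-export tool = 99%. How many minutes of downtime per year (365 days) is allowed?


Formula: allowed downtime = period * (100 - SLA) / 100
Period (year (365 days)) = 525600 minutes
Unavailability fraction = (100 - 99.0) / 100
Allowed downtime = 525600 * (100 - 99.0) / 100
Allowed downtime = 5256.0 minutes

5256.0 minutes


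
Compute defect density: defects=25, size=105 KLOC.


Defect density = defects / KLOC
Defect density = 25 / 105
Defect density = 0.238 defects/KLOC

0.238 defects/KLOC


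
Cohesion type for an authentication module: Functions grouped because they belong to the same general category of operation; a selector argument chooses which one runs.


Reasoning: Grouped by category of activity, not by data or sequence
Type: Logical cohesion

Logical cohesion


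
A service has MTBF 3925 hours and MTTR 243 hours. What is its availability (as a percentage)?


Availability = MTBF / (MTBF + MTTR)
Availability = 3925 / (3925 + 243)
Availability = 3925 / 4168
Availability = 94.1699%

94.1699%


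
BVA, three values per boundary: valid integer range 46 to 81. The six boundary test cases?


Range: [46, 81]
Boundaries: just below min, min, min+1, max-1, max, just above max
Values: [45, 46, 47, 80, 81, 82]

[45, 46, 47, 80, 81, 82]


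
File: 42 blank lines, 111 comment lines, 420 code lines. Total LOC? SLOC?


Total LOC = blank + comment + code
Total LOC = 42 + 111 + 420 = 573
SLOC (source only) = code = 420

Total LOC: 573, SLOC: 420


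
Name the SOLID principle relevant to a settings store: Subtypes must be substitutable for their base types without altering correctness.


This describes the Liskov Substitution Principle (LSP)

Liskov Substitution Principle (LSP)


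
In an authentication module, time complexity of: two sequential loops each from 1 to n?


Reasoning: sequential dominates: O(n) + O(n) = O(n)
Complexity: O(n)

O(n)


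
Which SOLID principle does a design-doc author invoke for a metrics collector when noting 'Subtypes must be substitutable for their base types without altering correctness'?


This describes the Liskov Substitution Principle (LSP)

Liskov Substitution Principle (LSP)


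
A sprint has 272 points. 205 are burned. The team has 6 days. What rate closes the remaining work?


Formula: Required rate = Remaining points / Days left
Remaining = 272 - 205 = 67 points
Required rate = 67 / 6 = 11.17 points/day

11.17 points/day


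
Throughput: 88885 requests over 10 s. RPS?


Formula: throughput = requests / seconds
throughput = 88885 / 10
throughput = 8888.5 requests/second

8888.5 requests/second


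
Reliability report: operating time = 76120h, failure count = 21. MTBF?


Formula: MTBF = Total operating time / Number of failures
MTBF = 76120 / 21
MTBF = 3624.76 hours

3624.76 hours


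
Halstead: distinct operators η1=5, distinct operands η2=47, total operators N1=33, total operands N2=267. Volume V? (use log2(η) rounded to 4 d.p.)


Formula: V = N * log2(η), where N = N1 + N2 and η = η1 + η2
η = 5 + 47 = 52
N = 33 + 267 = 300
log2(52) ≈ 5.7004
V = 300 * 5.7004 = 1710.12

1710.12


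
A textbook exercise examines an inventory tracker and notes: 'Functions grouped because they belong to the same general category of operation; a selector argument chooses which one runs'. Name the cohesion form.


Reasoning: Grouped by category of activity, not by data or sequence
Type: Logical cohesion

Logical cohesion


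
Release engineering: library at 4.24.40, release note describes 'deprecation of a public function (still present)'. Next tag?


Current: 4.24.40
Change category: 'deprecation of a public function (still present)' → minor bump
SemVer rule: minor bump → increment MINOR, reset PATCH to 0 (MAJOR unchanged)
New: 4.25.0

4.25.0


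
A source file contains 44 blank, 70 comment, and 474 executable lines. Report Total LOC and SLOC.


Total LOC = blank + comment + code
Total LOC = 44 + 70 + 474 = 588
SLOC (source only) = code = 474

Total LOC: 588, SLOC: 474


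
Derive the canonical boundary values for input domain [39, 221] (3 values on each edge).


Range: [39, 221]
Boundaries: just below min, min, min+1, max-1, max, just above max
Values: [38, 39, 40, 220, 221, 222]

[38, 39, 40, 220, 221, 222]


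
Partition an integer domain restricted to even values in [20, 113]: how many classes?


Constraint: even integers in [20, 113]
Class 1: x < 20 — out-of-range invalid
Class 2: x in [20,113] but odd — wrong type invalid
Class 3: x in [20,113] and even — valid
Class 4: x > 113 — out-of-range invalid
Total equivalence classes: 4

4 equivalence classes


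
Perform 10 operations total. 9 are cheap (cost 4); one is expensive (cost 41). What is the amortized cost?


Formula: Amortized cost = Total cost / Operations
Total cost = (9 * 4) + (1 * 41)
Total cost = 36 + 41 = 77
Amortized = 77 / 10 = 7.7

7.7


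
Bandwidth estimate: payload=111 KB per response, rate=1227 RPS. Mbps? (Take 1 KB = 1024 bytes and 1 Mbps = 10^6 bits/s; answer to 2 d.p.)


Formula: Mbps = payload_bytes * RPS * 8 / 1e6
Payload per request = 111 KB = 111 * 1024 = 113664 bytes
Total bytes/sec = 113664 * 1227 = 139465728
Total bits/sec = 139465728 * 8 = 1115725824
Mbps = 1115725824 / 1e6 = 1115.73

1115.73 Mbps


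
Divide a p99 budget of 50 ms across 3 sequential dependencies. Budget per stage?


Formula: per_stage = total_budget / stages
per_stage = 50 / 3
per_stage = 16.67 ms

16.67 ms


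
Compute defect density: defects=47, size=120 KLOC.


Defect density = defects / KLOC
Defect density = 47 / 120
Defect density = 0.392 defects/KLOC

0.392 defects/KLOC


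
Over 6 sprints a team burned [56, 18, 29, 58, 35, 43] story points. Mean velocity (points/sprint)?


Formula: Avg velocity = Total points / Number of sprints
Points: [56, 18, 29, 58, 35, 43]
Sum = 56 + 18 + 29 + 58 + 35 + 43 = 239
Avg velocity = 239 / 6 = 39.83 points/sprint

39.83 points/sprint


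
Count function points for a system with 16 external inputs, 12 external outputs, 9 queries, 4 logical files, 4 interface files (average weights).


UFP = EI*4 + EO*5 + EQ*4 + ILF*10 + EIF*7
UFP = 16*4 + 12*5 + 9*4 + 4*10 + 4*7
UFP = 64 + 60 + 36 + 40 + 28
UFP = 228

228


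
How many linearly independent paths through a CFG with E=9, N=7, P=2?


Formula: V(G) = E - N + 2P
V(G) = 9 - 7 + 2*2
V(G) = 2 + 4
V(G) = 6

6


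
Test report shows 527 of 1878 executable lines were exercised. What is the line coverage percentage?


Coverage = covered / total * 100
Coverage = 527 / 1878 * 100
Coverage = 28.06%

28.06%


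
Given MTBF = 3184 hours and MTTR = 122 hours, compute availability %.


Availability = MTBF / (MTBF + MTTR)
Availability = 3184 / (3184 + 122)
Availability = 3184 / 3306
Availability = 96.3097%

96.3097%
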